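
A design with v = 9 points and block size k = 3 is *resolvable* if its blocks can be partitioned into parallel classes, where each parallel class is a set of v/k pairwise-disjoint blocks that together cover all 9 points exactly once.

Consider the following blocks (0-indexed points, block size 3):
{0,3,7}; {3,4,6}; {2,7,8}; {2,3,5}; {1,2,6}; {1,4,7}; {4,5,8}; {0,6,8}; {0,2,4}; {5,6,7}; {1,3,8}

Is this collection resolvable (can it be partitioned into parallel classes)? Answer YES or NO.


v = 9, block size k = 3, number of blocks = 11.
For resolvability, blocks must partition into parallel classes of size v/k = 3.
Total blocks must therefore be a multiple of 3: 11 = 3·3 + 2 ⇒ not divisible ✗.
Resolvable? NO.

NO


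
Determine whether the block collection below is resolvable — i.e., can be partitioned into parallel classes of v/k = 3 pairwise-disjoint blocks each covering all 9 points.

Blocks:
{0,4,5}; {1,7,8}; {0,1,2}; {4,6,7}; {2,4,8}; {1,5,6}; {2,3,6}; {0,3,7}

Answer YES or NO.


v = 9, block size k = 3, number of blocks = 8.
For resolvability, blocks must partition into parallel classes of size v/k = 3.
Total blocks must therefore be a multiple of 3: 8 = 3·2 + 2 ⇒ not divisible ✗.
Resolvable? NO.

NO


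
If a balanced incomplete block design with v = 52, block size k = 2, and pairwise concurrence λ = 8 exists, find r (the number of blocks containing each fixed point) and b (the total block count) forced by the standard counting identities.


Any 2-(v, k, λ) BIBD satisfies two necessary conditions:
  (i)  Each point sits in r blocks, and counting incidences through any fixed point gives r(k − 1) = λ(v − 1), so r = λ(v − 1)/(k − 1).
  (ii) Total incidences bk = vr, so b = vr/k.
Step 1: r = λ(v − 1)/(k − 1) = 8·(52 − 1)/(2 − 1) = 8·51/1 = 408/1 = 408.
Step 2: b = vr/k = 52·408/2 = 21216/2 = 10608.
Check integrality: r = 408 ∈ Z ✓, b = 10608 ∈ Z ✓.
(These identities are necessary conditions: they determine r and b for any design with these parameters, but do not by themselves prove that one exists.)

r = 408, b = 10608.


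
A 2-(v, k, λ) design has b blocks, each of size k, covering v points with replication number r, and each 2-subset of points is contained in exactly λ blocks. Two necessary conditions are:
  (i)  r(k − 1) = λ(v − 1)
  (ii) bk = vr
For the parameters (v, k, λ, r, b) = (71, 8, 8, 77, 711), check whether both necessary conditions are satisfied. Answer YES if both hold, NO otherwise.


Condition (i): r(k − 1) = 77·7 = 539; λ(v − 1) = 8·70 = 560. Match? NO.
Condition (ii): bk = 711·8 = 5688; vr = 71·77 = 5467. Match? NO.
Both conditions hold? NO.

NO


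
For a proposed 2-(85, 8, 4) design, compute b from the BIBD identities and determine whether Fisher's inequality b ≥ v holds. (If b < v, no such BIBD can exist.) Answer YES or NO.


b = λv(v − 1)/(k(k − 1)) = 4·85·84/(8·7) = 28560/56 = 510.
Compare with v = 85: b ≥ v, so Fisher's inequality holds.

YES


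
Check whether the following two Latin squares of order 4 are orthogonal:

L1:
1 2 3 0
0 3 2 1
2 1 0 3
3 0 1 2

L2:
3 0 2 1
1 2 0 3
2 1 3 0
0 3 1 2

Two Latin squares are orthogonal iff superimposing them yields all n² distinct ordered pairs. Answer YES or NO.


Form the n² = 16 superimposed pairs (L1[i][j], L2[i][j]), row by row (rows and columns indexed from 0):
row 0: (1,3) (2,0) (3,2) (0,1)
row 1: (0,1) (3,2) (2,0) (1,3)
row 2: (2,2) (1,1) (0,3) (3,0)
row 3: (3,0) (0,3) (1,1) (2,2)
Orthogonality requires all 16 pairs distinct.
But the pair (0,1) repeats: cell (0,3) has L1 = 0, L2 = 1, and cell (1,0) has L1 = 0, L2 = 1.
A repeated pair means some other pair never occurs (only 8 distinct pairs out of 16), so the squares are not orthogonal.
Conclusion: NO.

NO


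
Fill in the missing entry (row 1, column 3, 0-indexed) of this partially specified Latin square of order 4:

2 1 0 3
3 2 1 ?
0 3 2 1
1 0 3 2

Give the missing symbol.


Row 1 contains symbols [1, 2, 3] — missing [0].
Column 3 contains symbols [1, 2, 3] — missing [0].
The missing symbol must appear in both missing sets; intersection = [0].
Therefore the hidden value is 0.

Missing value = 0.


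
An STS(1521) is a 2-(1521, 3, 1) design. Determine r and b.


An STS(v) is a 2-(v, 3, 1) BIBD: block size k = 3, λ = 1.
Replication: r(k − 1) = λ(v − 1) ⇒ r·2 = 1521 − 1 = 1520 ⇒ r = 760.
Block count: b = v(v − 1)/6 = 1521·1520/6 = 2311920/6 = 385320.

r = 760, b = 385320.


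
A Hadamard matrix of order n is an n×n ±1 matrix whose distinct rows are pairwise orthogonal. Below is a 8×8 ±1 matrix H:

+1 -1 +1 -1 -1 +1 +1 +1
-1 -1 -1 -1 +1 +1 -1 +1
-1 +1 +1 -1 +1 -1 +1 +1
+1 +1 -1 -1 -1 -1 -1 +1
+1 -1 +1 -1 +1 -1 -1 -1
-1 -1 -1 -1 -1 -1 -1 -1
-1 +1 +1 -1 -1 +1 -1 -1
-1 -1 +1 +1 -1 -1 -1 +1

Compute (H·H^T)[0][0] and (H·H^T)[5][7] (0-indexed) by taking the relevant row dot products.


Row 0 of H: [1, -1, 1, -1, -1, 1, 1, 1].
Row 5 of H: [-1, -1, -1, -1, -1, -1, -1, -1].
Row 7 of H: [-1, -1, 1, 1, -1, -1, -1, 1].
(H·H^T)[0][0] = Σ_j H[0][j]·H[0][j] = (1)² + (-1)² + (1)² + (-1)² + (-1)² + (1)² + (1)² + (1)² = 1 + 1 + 1 + 1 + 1 + 1 + 1 + 1 = 8.
(H·H^T)[5][7] = Σ_j H[5][j]·H[7][j] = (-1)·(-1) + (-1)·(-1) + (-1)·(1) + (-1)·(1) + (-1)·(-1) + (-1)·(-1) + (-1)·(-1) + (-1)·(1) = 1 + 1 + -1 + -1 + 1 + 1 + 1 + -1 = 2.
Rows 5 and 7 are not orthogonal (dot product = 2 ≠ 0), so H is not a Hadamard matrix.

(0,0) entry = 8; (5,7) entry = 2.


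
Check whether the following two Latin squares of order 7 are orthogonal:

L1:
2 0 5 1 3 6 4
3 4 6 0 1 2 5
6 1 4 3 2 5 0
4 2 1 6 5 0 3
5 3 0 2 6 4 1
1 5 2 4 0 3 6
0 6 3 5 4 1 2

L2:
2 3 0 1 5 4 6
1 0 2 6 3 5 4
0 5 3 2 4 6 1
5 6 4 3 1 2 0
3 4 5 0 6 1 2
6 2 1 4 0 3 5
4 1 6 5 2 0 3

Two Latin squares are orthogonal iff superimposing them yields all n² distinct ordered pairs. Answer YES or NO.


Form the n² = 49 superimposed pairs (L1[i][j], L2[i][j]), row by row (rows and columns indexed from 0):
row 0: (2,2) (0,3) (5,0) (1,1) (3,5) (6,4) (4,6)
row 1: (3,1) (4,0) (6,2) (0,6) (1,3) (2,5) (5,4)
row 2: (6,0) (1,5) (4,3) (3,2) (2,4) (5,6) (0,1)
row 3: (4,5) (2,6) (1,4) (6,3) (5,1) (0,2) (3,0)
row 4: (5,3) (3,4) (0,5) (2,0) (6,6) (4,1) (1,2)
row 5: (1,6) (5,2) (2,1) (4,4) (0,0) (3,3) (6,5)
row 6: (0,4) (6,1) (3,6) (5,5) (4,2) (1,0) (2,3)
Orthogonality requires all 49 pairs distinct.
Check by first coordinate: for each symbol s of L1, list the L2 entries in the n cells where L1 = s; they must all differ.
  L1 = 0: L2 entries (in reading order) 3, 6, 1, 2, 5, 0, 4 — all 7 distinct ✓
  L1 = 1: L2 entries (in reading order) 1, 3, 5, 4, 2, 6, 0 — all 7 distinct ✓
  L1 = 2: L2 entries (in reading order) 2, 5, 4, 6, 0, 1, 3 — all 7 distinct ✓
  L1 = 3: L2 entries (in reading order) 5, 1, 2, 0, 4, 3, 6 — all 7 distinct ✓
  L1 = 4: L2 entries (in reading order) 6, 0, 3, 5, 1, 4, 2 — all 7 distinct ✓
  L1 = 5: L2 entries (in reading order) 0, 4, 6, 1, 3, 2, 5 — all 7 distinct ✓
  L1 = 6: L2 entries (in reading order) 4, 2, 0, 3, 6, 5, 1 — all 7 distinct ✓
Every symbol of L1 meets every symbol of L2 exactly once, so all 49 pairs are distinct (49 of 49).
Conclusion: YES.

YES


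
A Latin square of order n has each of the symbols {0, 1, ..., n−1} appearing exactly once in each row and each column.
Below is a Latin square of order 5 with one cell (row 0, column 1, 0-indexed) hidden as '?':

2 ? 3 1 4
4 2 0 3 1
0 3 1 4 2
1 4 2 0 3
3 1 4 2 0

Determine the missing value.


Row 0 contains symbols [1, 2, 3, 4] — missing [0].
Column 1 contains symbols [1, 2, 3, 4] — missing [0].
The missing symbol must appear in both missing sets; intersection = [0].
Therefore the hidden value is 0.

Missing value = 0.


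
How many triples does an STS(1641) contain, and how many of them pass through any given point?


An STS(v) is a 2-(v, 3, 1) BIBD: block size k = 3, λ = 1.
Replication: r(k − 1) = λ(v − 1) ⇒ r·2 = 1641 − 1 = 1640 ⇒ r = 820.
Block count: b = v(v − 1)/6 = 1641·1640/6 = 2691240/6 = 448540.
(Check via bk = vr: 448540·3 = 1345620 = 1641·820 = 1345620 ✓.)

r = 820, b = 448540.


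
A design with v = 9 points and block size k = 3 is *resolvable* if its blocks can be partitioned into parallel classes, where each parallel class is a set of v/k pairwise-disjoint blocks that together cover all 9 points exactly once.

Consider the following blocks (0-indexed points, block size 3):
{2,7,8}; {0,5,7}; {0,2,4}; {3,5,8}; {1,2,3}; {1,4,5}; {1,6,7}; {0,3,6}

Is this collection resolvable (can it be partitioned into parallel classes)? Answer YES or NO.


v = 9, block size k = 3, number of blocks = 8.
For resolvability, blocks must partition into parallel classes of size v/k = 3.
Total blocks must therefore be a multiple of 3: 8 = 3·2 + 2 ⇒ not divisible ✗.
Resolvable? NO.

NO


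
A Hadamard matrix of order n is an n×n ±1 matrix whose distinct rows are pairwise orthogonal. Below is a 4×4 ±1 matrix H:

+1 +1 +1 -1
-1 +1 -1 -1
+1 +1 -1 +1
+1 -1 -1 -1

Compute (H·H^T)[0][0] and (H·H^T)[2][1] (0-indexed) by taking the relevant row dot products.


Row 0 of H: [1, 1, 1, -1].
Row 1 of H: [-1, 1, -1, -1].
Row 2 of H: [1, 1, -1, 1].
(H·H^T)[0][0] = Σ_j H[0][j]·H[0][j] = (1)² + (1)² + (1)² + (-1)² = 1 + 1 + 1 + 1 = 4.
(H·H^T)[2][1] = Σ_j H[2][j]·H[1][j] = (1)·(-1) + (1)·(1) + (-1)·(-1) + (1)·(-1) = -1 + 1 + 1 + -1 = 0.
So rows 2 and 1 are orthogonal; the diagonal entry equals n = 4.

(0,0) entry = 4; (2,1) entry = 0.


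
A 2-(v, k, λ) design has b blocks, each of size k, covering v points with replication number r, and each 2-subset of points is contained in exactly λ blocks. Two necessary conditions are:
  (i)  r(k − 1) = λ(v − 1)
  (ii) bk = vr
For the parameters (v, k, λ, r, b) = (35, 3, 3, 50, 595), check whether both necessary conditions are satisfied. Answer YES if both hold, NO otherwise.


Condition (i): r(k − 1) = 50·2 = 100; λ(v − 1) = 3·34 = 102. Match? NO.
Condition (ii): bk = 595·3 = 1785; vr = 35·50 = 1750. Match? NO.
Both conditions hold? NO.

NO


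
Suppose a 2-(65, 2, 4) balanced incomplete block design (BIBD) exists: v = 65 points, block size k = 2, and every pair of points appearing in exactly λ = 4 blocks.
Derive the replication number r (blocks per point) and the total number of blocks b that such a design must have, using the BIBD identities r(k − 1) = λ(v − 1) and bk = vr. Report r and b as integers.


Any 2-(v, k, λ) BIBD satisfies two necessary conditions:
  (i)  Each point sits in r blocks, and counting incidences through any fixed point gives r(k − 1) = λ(v − 1), so r = λ(v − 1)/(k − 1).
  (ii) Total incidences bk = vr, so b = vr/k.
Step 1: r = λ(v − 1)/(k − 1) = 4·(65 − 1)/(2 − 1) = 4·64/1 = 256/1 = 256.
Step 2: b = vr/k = 65·256/2 = 16640/2 = 8320.
Check integrality: r = 256 ∈ Z ✓, b = 8320 ∈ Z ✓.
(These identities are necessary conditions: they determine r and b for any design with these parameters, but do not by themselves prove that one exists.)

r = 256, b = 8320.


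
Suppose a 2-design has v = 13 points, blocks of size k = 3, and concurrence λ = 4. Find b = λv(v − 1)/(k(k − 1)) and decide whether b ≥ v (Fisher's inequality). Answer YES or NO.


b = λv(v − 1)/(k(k − 1)) = 4·13·12/(3·2) = 624/6 = 104.
Compare with v = 13: b ≥ v, so Fisher's inequality holds.

YES


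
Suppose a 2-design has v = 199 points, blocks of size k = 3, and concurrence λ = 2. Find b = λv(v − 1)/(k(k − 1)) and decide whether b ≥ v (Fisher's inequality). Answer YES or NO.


b = λv(v − 1)/(k(k − 1)) = 2·199·198/(3·2) = 78804/6 = 13134.
Compare with v = 199: b ≥ v, so Fisher's inequality holds.

YES


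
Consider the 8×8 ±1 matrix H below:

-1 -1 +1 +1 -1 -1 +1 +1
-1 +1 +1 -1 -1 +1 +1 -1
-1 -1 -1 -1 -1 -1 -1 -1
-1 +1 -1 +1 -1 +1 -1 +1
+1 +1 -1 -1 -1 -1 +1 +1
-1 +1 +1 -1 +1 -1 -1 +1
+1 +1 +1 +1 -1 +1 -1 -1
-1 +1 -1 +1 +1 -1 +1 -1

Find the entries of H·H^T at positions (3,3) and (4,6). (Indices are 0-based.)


Row 3 of H: [-1, 1, -1, 1, -1, 1, -1, 1].
Row 4 of H: [1, 1, -1, -1, -1, -1, 1, 1].
Row 6 of H: [1, 1, 1, 1, -1, 1, -1, -1].
(H·H^T)[3][3] = Σ_j H[3][j]·H[3][j] = (-1)² + (1)² + (-1)² + (1)² + (-1)² + (1)² + (-1)² + (1)² = 1 + 1 + 1 + 1 + 1 + 1 + 1 + 1 = 8.
(H·H^T)[4][6] = Σ_j H[4][j]·H[6][j] = (1)·(1) + (1)·(1) + (-1)·(1) + (-1)·(1) + (-1)·(-1) + (-1)·(1) + (1)·(-1) + (1)·(-1) = 1 + 1 + -1 + -1 + 1 + -1 + -1 + -1 = -2.
Rows 4 and 6 are not orthogonal (dot product = -2 ≠ 0), so H is not a Hadamard matrix.

(3,3) entry = 8; (4,6) entry = -2.


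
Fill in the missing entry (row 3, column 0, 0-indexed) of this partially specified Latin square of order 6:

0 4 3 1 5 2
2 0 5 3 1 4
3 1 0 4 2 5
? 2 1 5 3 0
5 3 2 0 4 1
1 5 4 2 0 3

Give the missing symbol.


Row 3 contains symbols [0, 1, 2, 3, 5] — missing [4].
Column 0 contains symbols [0, 1, 2, 3, 5] — missing [4].
The missing symbol must appear in both missing sets; intersection = [4].
Therefore the hidden value is 4.

Missing value = 4.


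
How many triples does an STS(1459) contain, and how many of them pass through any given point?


An STS(v) is a 2-(v, 3, 1) BIBD: block size k = 3, λ = 1.
Replication: r(k − 1) = λ(v − 1) ⇒ r·2 = 1459 − 1 = 1458 ⇒ r = 729.
Block count: b = v(v − 1)/6 = 1459·1458/6 = 2127222/6 = 354537.

r = 729, b = 354537.


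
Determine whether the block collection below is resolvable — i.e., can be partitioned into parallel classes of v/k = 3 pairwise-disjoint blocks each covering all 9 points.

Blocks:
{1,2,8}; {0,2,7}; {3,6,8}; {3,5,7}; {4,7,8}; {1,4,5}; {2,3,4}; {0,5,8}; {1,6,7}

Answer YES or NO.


v = 9, block size k = 3, number of blocks = 9.
For resolvability, blocks must partition into parallel classes of size v/k = 3.
Total blocks must therefore be a multiple of 3: 9 = 3·3 + 0 ⇒ divisible ✓.
Consider block {1,2,8}. The only other block(s) in the collection disjoint from it are {3,5,7} — just 1 block(s). Any parallel class containing {1,2,8} would need 2 other blocks each disjoint from it, so no parallel class of size 3 can contain {1,2,8}.
Since every block must belong to some parallel class in a resolution, the collection cannot be partitioned into parallel classes.
Resolvable? NO.

NO


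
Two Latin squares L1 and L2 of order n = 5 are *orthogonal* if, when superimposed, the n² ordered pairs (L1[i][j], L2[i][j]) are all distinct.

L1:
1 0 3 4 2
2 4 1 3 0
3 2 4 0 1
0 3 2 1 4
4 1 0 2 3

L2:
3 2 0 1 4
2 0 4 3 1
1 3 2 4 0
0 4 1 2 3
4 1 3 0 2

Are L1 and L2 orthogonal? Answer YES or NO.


Form the n² = 25 superimposed pairs (L1[i][j], L2[i][j]), row by row (rows and columns indexed from 0):
row 0: (1,3) (0,2) (3,0) (4,1) (2,4)
row 1: (2,2) (4,0) (1,4) (3,3) (0,1)
row 2: (3,1) (2,3) (4,2) (0,4) (1,0)
row 3: (0,0) (3,4) (2,1) (1,2) (4,3)
row 4: (4,4) (1,1) (0,3) (2,0) (3,2)
Orthogonality requires all 25 pairs distinct.
Check by first coordinate: for each symbol s of L1, list the L2 entries in the n cells where L1 = s; they must all differ.
  L1 = 0: L2 entries (in reading order) 2, 1, 4, 0, 3 — all 5 distinct ✓
  L1 = 1: L2 entries (in reading order) 3, 4, 0, 2, 1 — all 5 distinct ✓
  L1 = 2: L2 entries (in reading order) 4, 2, 3, 1, 0 — all 5 distinct ✓
  L1 = 3: L2 entries (in reading order) 0, 3, 1, 4, 2 — all 5 distinct ✓
  L1 = 4: L2 entries (in reading order) 1, 0, 2, 3, 4 — all 5 distinct ✓
Every symbol of L1 meets every symbol of L2 exactly once, so all 25 pairs are distinct (25 of 25).
Conclusion: YES.

YES


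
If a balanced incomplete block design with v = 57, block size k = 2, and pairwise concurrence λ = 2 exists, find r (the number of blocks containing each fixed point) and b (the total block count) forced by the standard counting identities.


Any 2-(v, k, λ) BIBD satisfies two necessary conditions:
  (i)  Each point sits in r blocks, and counting incidences through any fixed point gives r(k − 1) = λ(v − 1), so r = λ(v − 1)/(k − 1).
  (ii) Total incidences bk = vr, so b = vr/k.
Step 1: r = λ(v − 1)/(k − 1) = 2·(57 − 1)/(2 − 1) = 2·56/1 = 112/1 = 112.
Step 2: b = vr/k = 57·112/2 = 6384/2 = 3192.
Check integrality: r = 112 ∈ Z ✓, b = 3192 ∈ Z ✓.
(These identities are necessary conditions: they determine r and b for any design with these parameters, but do not by themselves prove that one exists.)

r = 112, b = 3192.


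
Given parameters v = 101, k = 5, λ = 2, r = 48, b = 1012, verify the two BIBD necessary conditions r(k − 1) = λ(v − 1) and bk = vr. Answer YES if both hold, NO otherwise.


Condition (i): r(k − 1) = 48·4 = 192; λ(v − 1) = 2·100 = 200. Match? NO.
Condition (ii): bk = 1012·5 = 5060; vr = 101·48 = 4848. Match? NO.
Both conditions hold? NO.

NO


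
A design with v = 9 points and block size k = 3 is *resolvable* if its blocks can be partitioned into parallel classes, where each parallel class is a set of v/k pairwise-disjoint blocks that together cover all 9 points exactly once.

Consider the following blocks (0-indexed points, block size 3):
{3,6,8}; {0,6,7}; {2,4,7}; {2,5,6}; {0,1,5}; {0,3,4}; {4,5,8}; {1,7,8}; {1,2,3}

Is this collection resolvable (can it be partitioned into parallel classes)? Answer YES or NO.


v = 9, block size k = 3, number of blocks = 9.
For resolvability, blocks must partition into parallel classes of size v/k = 3.
Total blocks must therefore be a multiple of 3: 9 = 3·3 + 0 ⇒ divisible ✓.
Greedy packing gives 3 candidate class(es). Each should be a full parallel class (size 3, covers all 9 points).
  Class 1 (3 blocks): {3,6,8}; {2,4,7}; {0,1,5}. Points covered: [0, 1, 2, 3, 4, 5, 6, 7, 8].
  Class 2 (3 blocks): {0,6,7}; {4,5,8}; {1,2,3}. Points covered: [0, 1, 2, 3, 4, 5, 6, 7, 8].
  Class 3 (3 blocks): {2,5,6}; {0,3,4}; {1,7,8}. Points covered: [0, 1, 2, 3, 4, 5, 6, 7, 8].
All classes full (size 3)? YES. All classes cover every point? YES.
Resolvable? YES.

YES


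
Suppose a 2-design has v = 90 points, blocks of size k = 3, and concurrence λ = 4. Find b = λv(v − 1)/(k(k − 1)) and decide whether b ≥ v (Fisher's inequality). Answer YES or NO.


b = λv(v − 1)/(k(k − 1)) = 4·90·89/(3·2) = 32040/6 = 5340.
Compare with v = 90: b ≥ v, so Fisher's inequality holds.

YES


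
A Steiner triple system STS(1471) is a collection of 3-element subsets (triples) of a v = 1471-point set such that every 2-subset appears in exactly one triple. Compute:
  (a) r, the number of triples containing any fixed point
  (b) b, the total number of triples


An STS(v) is a 2-(v, 3, 1) BIBD: block size k = 3, λ = 1.
Replication: r(k − 1) = λ(v − 1) ⇒ r·2 = 1471 − 1 = 1470 ⇒ r = 735.
Block count: b = v(v − 1)/6 = 1471·1470/6 = 2162370/6 = 360395.
(Check via bk = vr: 360395·3 = 1081185 = 1471·735 = 1081185 ✓.)

r = 735, b = 360395.


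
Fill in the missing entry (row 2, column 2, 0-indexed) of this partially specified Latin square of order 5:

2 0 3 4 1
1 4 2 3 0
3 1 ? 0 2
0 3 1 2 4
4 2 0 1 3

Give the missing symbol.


Row 2 contains symbols [0, 1, 2, 3] — missing [4].
Column 2 contains symbols [0, 1, 2, 3] — missing [4].
The missing symbol must appear in both missing sets; intersection = [4].
Therefore the hidden value is 4.

Missing value = 4.


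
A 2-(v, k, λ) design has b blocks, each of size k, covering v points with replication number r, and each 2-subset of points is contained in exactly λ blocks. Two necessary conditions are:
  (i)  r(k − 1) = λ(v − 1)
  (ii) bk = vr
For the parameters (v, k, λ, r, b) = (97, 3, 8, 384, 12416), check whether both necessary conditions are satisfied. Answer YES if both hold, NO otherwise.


Condition (i): r(k − 1) = 384·2 = 768; λ(v − 1) = 8·96 = 768. Match? YES.
Condition (ii): bk = 12416·3 = 37248; vr = 97·384 = 37248. Match? YES.
Both conditions hold? YES.

YES


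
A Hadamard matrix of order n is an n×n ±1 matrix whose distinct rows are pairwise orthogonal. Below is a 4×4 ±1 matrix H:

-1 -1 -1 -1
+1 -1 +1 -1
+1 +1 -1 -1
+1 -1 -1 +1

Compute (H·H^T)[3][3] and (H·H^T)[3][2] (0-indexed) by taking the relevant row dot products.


Row 2 of H: [1, 1, -1, -1].
Row 3 of H: [1, -1, -1, 1].
(H·H^T)[3][3] = Σ_j H[3][j]·H[3][j] = (1)² + (-1)² + (-1)² + (1)² = 1 + 1 + 1 + 1 = 4.
(H·H^T)[3][2] = Σ_j H[3][j]·H[2][j] = (1)·(1) + (-1)·(1) + (-1)·(-1) + (1)·(-1) = 1 + -1 + 1 + -1 = 0.
So rows 3 and 2 are orthogonal; the diagonal entry equals n = 4.

(3,3) entry = 4; (3,2) entry = 0.


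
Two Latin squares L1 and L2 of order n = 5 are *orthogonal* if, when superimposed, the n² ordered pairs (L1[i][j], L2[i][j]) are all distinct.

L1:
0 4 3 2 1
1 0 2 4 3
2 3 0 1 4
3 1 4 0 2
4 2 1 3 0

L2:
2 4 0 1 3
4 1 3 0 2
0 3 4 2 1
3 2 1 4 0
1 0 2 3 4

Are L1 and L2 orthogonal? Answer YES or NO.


Form the n² = 25 superimposed pairs (L1[i][j], L2[i][j]), row by row (rows and columns indexed from 0):
row 0: (0,2) (4,4) (3,0) (2,1) (1,3)
row 1: (1,4) (0,1) (2,3) (4,0) (3,2)
row 2: (2,0) (3,3) (0,4) (1,2) (4,1)
row 3: (3,3) (1,2) (4,1) (0,4) (2,0)
row 4: (4,1) (2,0) (1,2) (3,3) (0,4)
Orthogonality requires all 25 pairs distinct.
But the pair (3,3) repeats: cell (2,1) has L1 = 3, L2 = 3, and cell (3,0) has L1 = 3, L2 = 3.
A repeated pair means some other pair never occurs (only 15 distinct pairs out of 25), so the squares are not orthogonal.
Conclusion: NO.

NO


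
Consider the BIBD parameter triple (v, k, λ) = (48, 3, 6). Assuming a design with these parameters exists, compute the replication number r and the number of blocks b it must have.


Any 2-(v, k, λ) BIBD satisfies two necessary conditions:
  (i)  Each point sits in r blocks, and counting incidences through any fixed point gives r(k − 1) = λ(v − 1), so r = λ(v − 1)/(k − 1).
  (ii) Total incidences bk = vr, so b = vr/k.
Step 1: r = λ(v − 1)/(k − 1) = 6·(48 − 1)/(3 − 1) = 6·47/2 = 282/2 = 141.
Step 2: b = vr/k = 48·141/3 = 6768/3 = 2256.
Check integrality: r = 141 ∈ Z ✓, b = 2256 ∈ Z ✓.
(These identities are necessary conditions: they determine r and b for any design with these parameters, but do not by themselves prove that one exists.)

r = 141, b = 2256.


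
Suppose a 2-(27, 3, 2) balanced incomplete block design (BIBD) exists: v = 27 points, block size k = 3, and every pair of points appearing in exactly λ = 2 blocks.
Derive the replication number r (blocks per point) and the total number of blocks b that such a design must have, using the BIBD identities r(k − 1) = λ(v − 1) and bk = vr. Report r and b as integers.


Any 2-(v, k, λ) BIBD satisfies two necessary conditions:
  (i)  Each point sits in r blocks, and counting incidences through any fixed point gives r(k − 1) = λ(v − 1), so r = λ(v − 1)/(k − 1).
  (ii) Total incidences bk = vr, so b = vr/k.
Step 1: r = λ(v − 1)/(k − 1) = 2·(27 − 1)/(3 − 1) = 2·26/2 = 52/2 = 26.
Step 2: b = vr/k = 27·26/3 = 702/3 = 234.
Check integrality: r = 26 ∈ Z ✓, b = 234 ∈ Z ✓.
(These identities are necessary conditions: they determine r and b for any design with these parameters, but do not by themselves prove that one exists.)

r = 26, b = 234.


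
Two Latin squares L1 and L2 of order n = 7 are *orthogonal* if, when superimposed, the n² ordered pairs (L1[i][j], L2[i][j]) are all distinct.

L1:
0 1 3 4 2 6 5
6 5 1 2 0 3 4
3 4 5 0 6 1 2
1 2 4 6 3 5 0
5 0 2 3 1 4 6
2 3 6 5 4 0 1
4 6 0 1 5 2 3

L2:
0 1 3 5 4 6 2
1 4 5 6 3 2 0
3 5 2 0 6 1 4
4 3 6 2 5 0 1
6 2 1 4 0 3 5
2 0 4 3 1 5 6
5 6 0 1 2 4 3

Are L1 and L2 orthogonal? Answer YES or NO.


Form the n² = 49 superimposed pairs (L1[i][j], L2[i][j]), row by row (rows and columns indexed from 0):
row 0: (0,0) (1,1) (3,3) (4,5) (2,4) (6,6) (5,2)
row 1: (6,1) (5,4) (1,5) (2,6) (0,3) (3,2) (4,0)
row 2: (3,3) (4,5) (5,2) (0,0) (6,6) (1,1) (2,4)
row 3: (1,4) (2,3) (4,6) (6,2) (3,5) (5,0) (0,1)
row 4: (5,6) (0,2) (2,1) (3,4) (1,0) (4,3) (6,5)
row 5: (2,2) (3,0) (6,4) (5,3) (4,1) (0,5) (1,6)
row 6: (4,5) (6,6) (0,0) (1,1) (5,2) (2,4) (3,3)
Orthogonality requires all 49 pairs distinct.
But the pair (3,3) repeats: cell (0,2) has L1 = 3, L2 = 3, and cell (2,0) has L1 = 3, L2 = 3.
A repeated pair means some other pair never occurs (only 35 distinct pairs out of 49), so the squares are not orthogonal.
Conclusion: NO.

NO


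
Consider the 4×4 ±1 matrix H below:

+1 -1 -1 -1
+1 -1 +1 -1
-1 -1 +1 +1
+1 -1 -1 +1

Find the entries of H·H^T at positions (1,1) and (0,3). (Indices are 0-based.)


Row 0 of H: [1, -1, -1, -1].
Row 1 of H: [1, -1, 1, -1].
Row 3 of H: [1, -1, -1, 1].
(H·H^T)[1][1] = Σ_j H[1][j]·H[1][j] = (1)² + (-1)² + (1)² + (-1)² = 1 + 1 + 1 + 1 = 4.
(H·H^T)[0][3] = Σ_j H[0][j]·H[3][j] = (1)·(1) + (-1)·(-1) + (-1)·(-1) + (-1)·(1) = 1 + 1 + 1 + -1 = 2.
Rows 0 and 3 are not orthogonal (dot product = 2 ≠ 0), so H is not a Hadamard matrix.

(1,1) entry = 4; (0,3) entry = 2.


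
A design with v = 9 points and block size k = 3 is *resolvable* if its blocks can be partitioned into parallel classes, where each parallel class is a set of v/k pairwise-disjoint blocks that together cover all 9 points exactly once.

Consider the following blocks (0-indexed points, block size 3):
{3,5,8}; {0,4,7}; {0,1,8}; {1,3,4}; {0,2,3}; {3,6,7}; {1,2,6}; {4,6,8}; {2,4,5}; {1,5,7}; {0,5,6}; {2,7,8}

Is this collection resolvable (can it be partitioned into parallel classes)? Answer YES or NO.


v = 9, block size k = 3, number of blocks = 12.
For resolvability, blocks must partition into parallel classes of size v/k = 3.
Total blocks must therefore be a multiple of 3: 12 = 3·4 + 0 ⇒ divisible ✓.
Greedy packing gives 4 candidate class(es). Each should be a full parallel class (size 3, covers all 9 points).
  Class 1 (3 blocks): {3,5,8}; {0,4,7}; {1,2,6}. Points covered: [0, 1, 2, 3, 4, 5, 6, 7, 8].
  Class 2 (3 blocks): {0,1,8}; {3,6,7}; {2,4,5}. Points covered: [0, 1, 2, 3, 4, 5, 6, 7, 8].
  Class 3 (3 blocks): {1,3,4}; {0,5,6}; {2,7,8}. Points covered: [0, 1, 2, 3, 4, 5, 6, 7, 8].
  Class 4 (3 blocks): {0,2,3}; {4,6,8}; {1,5,7}. Points covered: [0, 1, 2, 3, 4, 5, 6, 7, 8].
All classes full (size 3)? YES. All classes cover every point? YES.
Resolvable? YES.

YES


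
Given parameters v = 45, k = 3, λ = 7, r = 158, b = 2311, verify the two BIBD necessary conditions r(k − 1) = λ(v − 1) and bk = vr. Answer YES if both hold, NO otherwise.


Condition (i): r(k − 1) = 158·2 = 316; λ(v − 1) = 7·44 = 308. Match? NO.
Condition (ii): bk = 2311·3 = 6933; vr = 45·158 = 7110. Match? NO.
Both conditions hold? NO.

NO


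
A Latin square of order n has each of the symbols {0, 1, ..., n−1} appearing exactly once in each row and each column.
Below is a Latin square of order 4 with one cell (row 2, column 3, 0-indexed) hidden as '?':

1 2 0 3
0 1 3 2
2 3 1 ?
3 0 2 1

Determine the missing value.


Row 2 contains symbols [1, 2, 3] — missing [0].
Column 3 contains symbols [1, 2, 3] — missing [0].
The missing symbol must appear in both missing sets; intersection = [0].
Therefore the hidden value is 0.

Missing value = 0.


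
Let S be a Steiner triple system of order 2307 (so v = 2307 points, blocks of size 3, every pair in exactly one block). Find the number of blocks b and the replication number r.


An STS(v) is a 2-(v, 3, 1) BIBD: block size k = 3, λ = 1.
Replication: r(k − 1) = λ(v − 1) ⇒ r·2 = 2307 − 1 = 2306 ⇒ r = 1153.
Block count: bk = vr ⇒ b·3 = 2307·1153 = 2659971 ⇒ b = 886657.

r = 1153, b = 886657.


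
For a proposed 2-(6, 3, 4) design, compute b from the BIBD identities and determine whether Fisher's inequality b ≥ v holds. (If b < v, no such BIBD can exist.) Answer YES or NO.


r = λ(v − 1)/(k − 1) = 4·5/2 = 10.
b = vr/k = 6·10/3 = 20.
Fisher's inequality: b ≥ v ⇔ 20 ≥ 6? YES.

YES


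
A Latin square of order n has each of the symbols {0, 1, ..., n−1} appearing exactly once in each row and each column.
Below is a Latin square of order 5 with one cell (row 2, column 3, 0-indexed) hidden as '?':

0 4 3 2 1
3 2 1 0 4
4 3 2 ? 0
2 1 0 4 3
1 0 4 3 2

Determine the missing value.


Row 2 contains symbols [0, 2, 3, 4] — missing [1].
Column 3 contains symbols [0, 2, 3, 4] — missing [1].
The missing symbol must appear in both missing sets; intersection = [1].
Therefore the hidden value is 1.

Missing value = 1.


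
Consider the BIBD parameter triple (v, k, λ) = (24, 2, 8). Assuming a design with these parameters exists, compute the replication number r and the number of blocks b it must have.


Any 2-(v, k, λ) BIBD satisfies two necessary conditions:
  (i)  Each point sits in r blocks, and counting incidences through any fixed point gives r(k − 1) = λ(v − 1), so r = λ(v − 1)/(k − 1).
  (ii) Total incidences bk = vr, so b = vr/k.
Step 1: r = λ(v − 1)/(k − 1) = 8·(24 − 1)/(2 − 1) = 8·23/1 = 184/1 = 184.
Step 2: b = vr/k = 24·184/2 = 4416/2 = 2208.
Check integrality: r = 184 ∈ Z ✓, b = 2208 ∈ Z ✓.
(These identities are necessary conditions: they determine r and b for any design with these parameters, but do not by themselves prove that one exists.)

r = 184, b = 2208.


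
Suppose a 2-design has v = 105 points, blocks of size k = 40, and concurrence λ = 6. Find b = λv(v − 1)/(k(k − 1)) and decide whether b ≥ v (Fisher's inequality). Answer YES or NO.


b = λv(v − 1)/(k(k − 1)) = 6·105·104/(40·39) = 65520/1560 = 42.
Compare with v = 105: b < v, so Fisher's inequality fails.

NO


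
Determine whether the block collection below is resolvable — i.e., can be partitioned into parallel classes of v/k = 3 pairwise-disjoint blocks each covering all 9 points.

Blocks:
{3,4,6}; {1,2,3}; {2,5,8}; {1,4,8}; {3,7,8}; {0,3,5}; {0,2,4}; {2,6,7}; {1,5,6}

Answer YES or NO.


v = 9, block size k = 3, number of blocks = 9.
For resolvability, blocks must partition into parallel classes of size v/k = 3.
Total blocks must therefore be a multiple of 3: 9 = 3·3 + 0 ⇒ divisible ✓.
Consider block {3,4,6}. The only other block(s) in the collection disjoint from it are {2,5,8} — just 1 block(s). Any parallel class containing {3,4,6} would need 2 other blocks each disjoint from it, so no parallel class of size 3 can contain {3,4,6}.
Since every block must belong to some parallel class in a resolution, the collection cannot be partitioned into parallel classes.
Resolvable? NO.

NO


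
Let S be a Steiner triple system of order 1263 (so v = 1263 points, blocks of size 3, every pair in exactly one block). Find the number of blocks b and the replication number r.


An STS(v) is a 2-(v, 3, 1) BIBD: block size k = 3, λ = 1.
Replication: r(k − 1) = λ(v − 1) ⇒ r·2 = 1263 − 1 = 1262 ⇒ r = 631.
Block count: b = v(v − 1)/6 = 1263·1262/6 = 1593906/6 = 265651.

r = 631, b = 265651.


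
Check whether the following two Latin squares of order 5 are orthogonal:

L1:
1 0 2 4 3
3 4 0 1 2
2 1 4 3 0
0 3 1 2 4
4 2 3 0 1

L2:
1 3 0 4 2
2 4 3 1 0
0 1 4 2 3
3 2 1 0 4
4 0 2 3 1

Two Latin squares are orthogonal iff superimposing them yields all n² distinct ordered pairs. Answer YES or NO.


Form the n² = 25 superimposed pairs (L1[i][j], L2[i][j]), row by row (rows and columns indexed from 0):
row 0: (1,1) (0,3) (2,0) (4,4) (3,2)
row 1: (3,2) (4,4) (0,3) (1,1) (2,0)
row 2: (2,0) (1,1) (4,4) (3,2) (0,3)
row 3: (0,3) (3,2) (1,1) (2,0) (4,4)
row 4: (4,4) (2,0) (3,2) (0,3) (1,1)
Orthogonality requires all 25 pairs distinct.
But the pair (3,2) repeats: cell (0,4) has L1 = 3, L2 = 2, and cell (1,0) has L1 = 3, L2 = 2.
A repeated pair means some other pair never occurs (only 5 distinct pairs out of 25), so the squares are not orthogonal.
Conclusion: NO.

NO


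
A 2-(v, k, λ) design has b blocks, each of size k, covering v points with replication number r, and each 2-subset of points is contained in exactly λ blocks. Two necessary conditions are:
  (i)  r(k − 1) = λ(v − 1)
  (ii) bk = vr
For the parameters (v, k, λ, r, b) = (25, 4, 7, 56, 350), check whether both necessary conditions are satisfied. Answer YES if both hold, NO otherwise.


Condition (i): r(k − 1) = 56·3 = 168; λ(v − 1) = 7·24 = 168. Match? YES.
Condition (ii): bk = 350·4 = 1400; vr = 25·56 = 1400. Match? YES.
Both conditions hold? YES.

YES


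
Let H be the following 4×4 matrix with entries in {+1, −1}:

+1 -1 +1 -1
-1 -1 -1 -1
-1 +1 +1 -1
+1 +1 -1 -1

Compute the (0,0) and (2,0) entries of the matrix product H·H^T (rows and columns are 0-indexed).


Row 0 of H: [1, -1, 1, -1].
Row 2 of H: [-1, 1, 1, -1].
(H·H^T)[0][0] = Σ_j H[0][j]·H[0][j] = (1)² + (-1)² + (1)² + (-1)² = 1 + 1 + 1 + 1 = 4.
(H·H^T)[2][0] = Σ_j H[2][j]·H[0][j] = (-1)·(1) + (1)·(-1) + (1)·(1) + (-1)·(-1) = -1 + -1 + 1 + 1 = 0.
So rows 2 and 0 are orthogonal; the diagonal entry equals n = 4.

(0,0) entry = 4; (2,0) entry = 0.


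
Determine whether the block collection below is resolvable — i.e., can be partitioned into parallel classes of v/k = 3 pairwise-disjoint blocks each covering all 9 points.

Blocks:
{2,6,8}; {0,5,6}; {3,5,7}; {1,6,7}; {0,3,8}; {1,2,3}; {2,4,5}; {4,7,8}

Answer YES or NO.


v = 9, block size k = 3, number of blocks = 8.
For resolvability, blocks must partition into parallel classes of size v/k = 3.
Total blocks must therefore be a multiple of 3: 8 = 3·2 + 2 ⇒ not divisible ✗.
Resolvable? NO.

NO


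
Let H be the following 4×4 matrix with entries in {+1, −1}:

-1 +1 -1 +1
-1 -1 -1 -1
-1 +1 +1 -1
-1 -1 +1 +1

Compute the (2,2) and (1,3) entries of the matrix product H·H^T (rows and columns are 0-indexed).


Row 1 of H: [-1, -1, -1, -1].
Row 2 of H: [-1, 1, 1, -1].
Row 3 of H: [-1, -1, 1, 1].
(H·H^T)[2][2] = Σ_j H[2][j]·H[2][j] = (-1)² + (1)² + (1)² + (-1)² = 1 + 1 + 1 + 1 = 4.
(H·H^T)[1][3] = Σ_j H[1][j]·H[3][j] = (-1)·(-1) + (-1)·(-1) + (-1)·(1) + (-1)·(1) = 1 + 1 + -1 + -1 = 0.
So rows 1 and 3 are orthogonal; the diagonal entry equals n = 4.

(2,2) entry = 4; (1,3) entry = 0.


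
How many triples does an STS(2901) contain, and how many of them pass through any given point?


An STS(v) is a 2-(v, 3, 1) BIBD: block size k = 3, λ = 1.
Replication: r(k − 1) = λ(v − 1) ⇒ r·2 = 2901 − 1 = 2900 ⇒ r = 1450.
Block count: bk = vr ⇒ b·3 = 2901·1450 = 4206450 ⇒ b = 1402150.

r = 1450, b = 1402150.


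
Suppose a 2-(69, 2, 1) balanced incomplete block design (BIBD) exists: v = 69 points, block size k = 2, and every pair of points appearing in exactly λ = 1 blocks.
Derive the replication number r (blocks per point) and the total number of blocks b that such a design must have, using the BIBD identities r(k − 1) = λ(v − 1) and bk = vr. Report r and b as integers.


Any 2-(v, k, λ) BIBD satisfies two necessary conditions:
  (i)  Each point sits in r blocks, and counting incidences through any fixed point gives r(k − 1) = λ(v − 1), so r = λ(v − 1)/(k − 1).
  (ii) Total incidences bk = vr, so b = vr/k.
Step 1: r = λ(v − 1)/(k − 1) = 1·(69 − 1)/(2 − 1) = 1·68/1 = 68/1 = 68.
Step 2: b = vr/k = 69·68/2 = 4692/2 = 2346.
Check integrality: r = 68 ∈ Z ✓, b = 2346 ∈ Z ✓.
(These identities are necessary conditions: they determine r and b for any design with these parameters, but do not by themselves prove that one exists.)

r = 68, b = 2346.


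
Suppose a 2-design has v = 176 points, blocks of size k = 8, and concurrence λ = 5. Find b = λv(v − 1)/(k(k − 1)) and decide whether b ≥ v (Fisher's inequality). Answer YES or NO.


b = λv(v − 1)/(k(k − 1)) = 5·176·175/(8·7) = 154000/56 = 2750.
Compare with v = 176: b ≥ v, so Fisher's inequality holds.

YES


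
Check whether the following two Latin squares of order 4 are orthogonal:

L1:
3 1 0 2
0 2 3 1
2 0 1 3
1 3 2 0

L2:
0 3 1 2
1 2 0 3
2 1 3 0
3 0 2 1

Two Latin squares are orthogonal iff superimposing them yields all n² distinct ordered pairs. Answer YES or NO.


Form the n² = 16 superimposed pairs (L1[i][j], L2[i][j]), row by row (rows and columns indexed from 0):
row 0: (3,0) (1,3) (0,1) (2,2)
row 1: (0,1) (2,2) (3,0) (1,3)
row 2: (2,2) (0,1) (1,3) (3,0)
row 3: (1,3) (3,0) (2,2) (0,1)
Orthogonality requires all 16 pairs distinct.
But the pair (0,1) repeats: cell (0,2) has L1 = 0, L2 = 1, and cell (1,0) has L1 = 0, L2 = 1.
A repeated pair means some other pair never occurs (only 4 distinct pairs out of 16), so the squares are not orthogonal.
Conclusion: NO.

NO


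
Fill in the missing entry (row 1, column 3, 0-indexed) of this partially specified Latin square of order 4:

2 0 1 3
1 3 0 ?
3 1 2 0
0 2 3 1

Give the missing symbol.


Row 1 contains symbols [0, 1, 3] — missing [2].
Column 3 contains symbols [0, 1, 3] — missing [2].
The missing symbol must appear in both missing sets; intersection = [2].
Therefore the hidden value is 2.

Missing value = 2.


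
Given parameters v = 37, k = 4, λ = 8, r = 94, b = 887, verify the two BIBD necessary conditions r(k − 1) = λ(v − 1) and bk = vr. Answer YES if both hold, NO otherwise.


Condition (i): r(k − 1) = 94·3 = 282; λ(v − 1) = 8·36 = 288. Match? NO.
Condition (ii): bk = 887·4 = 3548; vr = 37·94 = 3478. Match? NO.
Both conditions hold? NO.

NO


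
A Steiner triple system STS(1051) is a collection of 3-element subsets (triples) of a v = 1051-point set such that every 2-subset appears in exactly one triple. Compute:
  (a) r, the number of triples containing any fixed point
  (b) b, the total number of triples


An STS(v) is a 2-(v, 3, 1) BIBD: block size k = 3, λ = 1.
Replication: r(k − 1) = λ(v − 1) ⇒ r·2 = 1051 − 1 = 1050 ⇒ r = 525.
Block count: b = v(v − 1)/6 = 1051·1050/6 = 1103550/6 = 183925.
(Check via bk = vr: 183925·3 = 551775 = 1051·525 = 551775 ✓.)

r = 525, b = 183925.


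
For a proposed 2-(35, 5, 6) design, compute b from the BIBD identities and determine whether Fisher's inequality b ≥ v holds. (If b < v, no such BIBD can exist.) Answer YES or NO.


b = λv(v − 1)/(k(k − 1)) = 6·35·34/(5·4) = 7140/20 = 357.
Compare with v = 35: b ≥ v, so Fisher's inequality holds.

YES


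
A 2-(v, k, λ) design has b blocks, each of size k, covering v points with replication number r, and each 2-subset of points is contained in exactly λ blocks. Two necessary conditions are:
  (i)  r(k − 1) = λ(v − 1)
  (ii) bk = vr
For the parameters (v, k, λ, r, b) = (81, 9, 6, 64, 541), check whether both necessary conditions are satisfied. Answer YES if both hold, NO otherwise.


Condition (i): r(k − 1) = 64·8 = 512; λ(v − 1) = 6·80 = 480. Match? NO.
Condition (ii): bk = 541·9 = 4869; vr = 81·64 = 5184. Match? NO.
Both conditions hold? NO.

NO


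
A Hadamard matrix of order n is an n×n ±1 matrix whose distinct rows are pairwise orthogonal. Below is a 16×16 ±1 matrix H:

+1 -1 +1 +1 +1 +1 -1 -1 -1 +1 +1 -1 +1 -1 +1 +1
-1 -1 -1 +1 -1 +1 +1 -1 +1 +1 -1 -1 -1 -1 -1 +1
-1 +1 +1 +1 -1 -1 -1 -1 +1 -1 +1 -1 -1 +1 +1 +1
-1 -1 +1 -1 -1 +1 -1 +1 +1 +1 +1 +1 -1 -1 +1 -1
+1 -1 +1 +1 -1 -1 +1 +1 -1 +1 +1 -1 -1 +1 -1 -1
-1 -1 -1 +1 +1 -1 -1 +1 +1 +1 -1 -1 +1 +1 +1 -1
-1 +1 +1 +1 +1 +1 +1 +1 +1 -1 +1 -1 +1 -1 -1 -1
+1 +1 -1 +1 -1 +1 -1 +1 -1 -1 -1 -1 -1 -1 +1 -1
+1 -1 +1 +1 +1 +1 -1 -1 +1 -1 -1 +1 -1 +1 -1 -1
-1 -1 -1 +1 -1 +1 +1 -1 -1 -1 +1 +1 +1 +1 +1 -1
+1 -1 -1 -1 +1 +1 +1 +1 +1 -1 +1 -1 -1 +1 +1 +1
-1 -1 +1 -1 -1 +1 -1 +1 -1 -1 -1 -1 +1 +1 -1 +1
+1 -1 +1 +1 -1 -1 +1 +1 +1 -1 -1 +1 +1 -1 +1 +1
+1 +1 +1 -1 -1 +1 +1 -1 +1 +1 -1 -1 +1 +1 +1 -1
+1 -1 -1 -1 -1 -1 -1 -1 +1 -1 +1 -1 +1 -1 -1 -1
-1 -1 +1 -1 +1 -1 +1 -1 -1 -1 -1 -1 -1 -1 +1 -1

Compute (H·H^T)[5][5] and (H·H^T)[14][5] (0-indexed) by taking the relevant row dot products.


Row 5 of H: [-1, -1, -1, 1, 1, -1, -1, 1, 1, 1, -1, -1, 1, 1, 1, -1].
Row 14 of H: [1, -1, -1, -1, -1, -1, -1, -1, 1, -1, 1, -1, 1, -1, -1, -1].
(H·H^T)[5][5] = Σ_j H[5][j]·H[5][j] = (-1)² + (-1)² + (-1)² + (1)² + (1)² + (-1)² + (-1)² + (1)² + (1)² + (1)² + (-1)² + (-1)² + (1)² + (1)² + (1)² + (-1)² = 1 + 1 + 1 + 1 + 1 + 1 + 1 + 1 + 1 + 1 + 1 + 1 + 1 + 1 + 1 + 1 = 16.
(H·H^T)[14][5] = Σ_j H[14][j]·H[5][j] = (1)·(-1) + (-1)·(-1) + (-1)·(-1) + (-1)·(1) + (-1)·(1) + (-1)·(-1) + (-1)·(-1) + (-1)·(1) + (1)·(1) + (-1)·(1) + (1)·(-1) + (-1)·(-1) + (1)·(1) + (-1)·(1) + (-1)·(1) + (-1)·(-1) = -1 + 1 + 1 + -1 + -1 + 1 + 1 + -1 + 1 + -1 + -1 + 1 + 1 + -1 + -1 + 1 = 0.
So rows 14 and 5 are orthogonal; the diagonal entry equals n = 16.

(5,5) entry = 16; (14,5) entry = 0.
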